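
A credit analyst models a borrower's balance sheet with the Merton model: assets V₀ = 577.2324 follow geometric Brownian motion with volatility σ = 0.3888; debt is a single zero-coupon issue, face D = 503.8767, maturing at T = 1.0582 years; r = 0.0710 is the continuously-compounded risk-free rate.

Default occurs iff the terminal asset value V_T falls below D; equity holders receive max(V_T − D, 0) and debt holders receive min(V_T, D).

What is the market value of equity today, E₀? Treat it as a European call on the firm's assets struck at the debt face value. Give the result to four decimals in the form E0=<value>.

E0=148.7664

d₁ = [ln(V₀/D) + (r + σ²/2)T] / (σ√T)
   = [ln(577.2324/503.8767) + (0.0710 + 0.5·0.3888²)·1.0582] / (0.3888·√1.0582)
   = [0.135913 + 0.155114] / 0.399954 = 0.727652
d₂ = d₁ − σ√T = 0.727652 − 0.399954 = 0.327697
N(d₁) = 0.766587,  N(d₂) = 0.628430,  e^(−rT) = 0.927621
E₀ = V₀·N(d₁) − D·e^(−rT)·N(d₂)
   = 577.2324·0.766587 − 503.8767·0.927621·0.628430 = 148.766401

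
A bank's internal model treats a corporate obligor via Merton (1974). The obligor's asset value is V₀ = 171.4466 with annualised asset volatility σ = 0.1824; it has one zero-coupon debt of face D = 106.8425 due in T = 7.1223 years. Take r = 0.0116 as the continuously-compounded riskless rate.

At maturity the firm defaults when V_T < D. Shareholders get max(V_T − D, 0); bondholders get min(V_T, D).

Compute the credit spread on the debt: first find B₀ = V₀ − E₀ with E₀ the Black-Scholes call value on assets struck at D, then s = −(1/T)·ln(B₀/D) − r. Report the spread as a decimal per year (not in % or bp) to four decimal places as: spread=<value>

d₁ = [ln(V₀/D) + (r + σ²/2)T] / (σ√T)
   = [ln(171.4466/106.8425) + (0.0116 + 0.5·0.1824²)·7.1223] / (0.1824·√7.1223)
   = [0.472916 + 0.201097] / 0.486783 = 1.384629
d₂ = d₁ − σ√T = 1.384629 − 0.486783 = 0.897847
N(d₁) = 0.916917,  N(d₂) = 0.815366,  e^(−rT) = 0.920702
E₀ = V₀·N(d₁) − D·e^(−rT)·N(d₂)
   = 171.4466·0.916917 − 106.8425·0.920702·0.815366 = 76.994626
B₀ = V₀ − E₀ = 171.4466 − 76.994626 = 94.451974
spread = −(1/T)·ln(B₀/D) − r = −(1/7.1223)·ln(94.451974/106.8425) − 0.0116 = 0.00570681

spread=0.0057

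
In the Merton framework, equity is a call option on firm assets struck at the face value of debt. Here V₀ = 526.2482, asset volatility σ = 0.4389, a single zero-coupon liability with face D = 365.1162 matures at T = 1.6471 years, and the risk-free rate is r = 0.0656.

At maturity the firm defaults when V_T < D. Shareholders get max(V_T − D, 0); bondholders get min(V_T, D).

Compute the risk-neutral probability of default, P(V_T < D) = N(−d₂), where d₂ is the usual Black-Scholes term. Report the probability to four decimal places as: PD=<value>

d₁ = [ln(V₀/D) + (r + σ²/2)T] / (σ√T)
   = [ln(526.2482/365.1162) + (0.0656 + 0.5·0.4389²)·1.6471] / (0.4389·√1.6471)
   = [0.365557 + 0.266693] / 0.563282 = 1.122441
d₂ = d₁ − σ√T = 1.122441 − 0.563282 = 0.559159
risk-neutral PD = N(−d₂) = N(-0.559159) = 0.288027

PD=0.2880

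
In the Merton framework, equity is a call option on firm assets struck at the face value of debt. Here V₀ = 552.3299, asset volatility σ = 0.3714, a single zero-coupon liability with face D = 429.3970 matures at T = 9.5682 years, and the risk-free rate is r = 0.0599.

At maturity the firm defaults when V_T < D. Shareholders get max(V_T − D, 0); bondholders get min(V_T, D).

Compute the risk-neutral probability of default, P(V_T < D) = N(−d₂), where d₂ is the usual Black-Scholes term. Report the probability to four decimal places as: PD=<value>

d₁ = [ln(V₀/D) + (r + σ²/2)T] / (σ√T)
   = [ln(552.3299/429.3970) + (0.0599 + 0.5·0.3714²)·9.5682] / (0.3714·√9.5682)
   = [0.251764 + 1.233044] / 1.148833 = 1.292448
d₂ = d₁ − σ√T = 1.292448 − 1.148833 = 0.143615
risk-neutral PD = N(−d₂) = N(-0.143615) = 0.442902

PD=0.4429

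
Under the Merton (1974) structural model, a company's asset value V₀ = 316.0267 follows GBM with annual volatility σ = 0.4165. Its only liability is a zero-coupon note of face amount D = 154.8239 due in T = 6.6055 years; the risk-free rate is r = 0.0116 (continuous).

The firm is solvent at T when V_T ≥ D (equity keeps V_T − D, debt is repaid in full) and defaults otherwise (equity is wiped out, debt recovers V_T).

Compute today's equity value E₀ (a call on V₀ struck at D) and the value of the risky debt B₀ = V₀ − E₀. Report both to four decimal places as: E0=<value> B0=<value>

E0=200.7363 B0=115.2904

d₁ = [ln(V₀/D) + (r + σ²/2)T] / (σ√T)
   = [ln(316.0267/154.8239) + (0.0116 + 0.5·0.4165²)·6.6055] / (0.4165·√6.6055)
   = [0.713538 + 0.649559] / 1.070454 = 1.273383
d₂ = d₁ − σ√T = 1.273383 − 1.070454 = 0.202930
N(d₁) = 0.898559,  N(d₂) = 0.580405,  e^(−rT) = 0.926238
E₀ = V₀·N(d₁) − D·e^(−rT)·N(d₂)
   = 316.0267·0.898559 − 154.8239·0.926238·0.580405 = 200.736333
B₀ = V₀ − E₀ = 316.0267 − 200.736333 = 115.290367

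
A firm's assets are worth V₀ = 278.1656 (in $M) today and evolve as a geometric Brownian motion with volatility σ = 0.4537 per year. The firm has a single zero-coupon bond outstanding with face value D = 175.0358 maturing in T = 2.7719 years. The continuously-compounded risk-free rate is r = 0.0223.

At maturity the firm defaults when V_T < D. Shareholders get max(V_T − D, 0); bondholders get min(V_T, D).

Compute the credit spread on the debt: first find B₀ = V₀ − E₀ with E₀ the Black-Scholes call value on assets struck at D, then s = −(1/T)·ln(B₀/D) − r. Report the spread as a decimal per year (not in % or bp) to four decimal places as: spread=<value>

d₁ = [ln(V₀/D) + (r + σ²/2)T] / (σ√T)
   = [ln(278.1656/175.0358) + (0.0223 + 0.5·0.4537²)·2.7719] / (0.4537·√2.7719)
   = [0.463226 + 0.347102] / 0.755366 = 1.072762
d₂ = d₁ − σ√T = 1.072762 − 0.755366 = 0.317396
N(d₁) = 0.858311,  N(d₂) = 0.624529,  e^(−rT) = 0.940058
E₀ = V₀·N(d₁) − D·e^(−rT)·N(d₂)
   = 278.1656·0.858311 − 175.0358·0.940058·0.624529 = 135.990302
B₀ = V₀ − E₀ = 278.1656 − 135.990302 = 142.175298
spread = −(1/T)·ln(B₀/D) − r = −(1/2.7719)·ln(142.175298/175.0358) − 0.0223 = 0.05271343

spread=0.0527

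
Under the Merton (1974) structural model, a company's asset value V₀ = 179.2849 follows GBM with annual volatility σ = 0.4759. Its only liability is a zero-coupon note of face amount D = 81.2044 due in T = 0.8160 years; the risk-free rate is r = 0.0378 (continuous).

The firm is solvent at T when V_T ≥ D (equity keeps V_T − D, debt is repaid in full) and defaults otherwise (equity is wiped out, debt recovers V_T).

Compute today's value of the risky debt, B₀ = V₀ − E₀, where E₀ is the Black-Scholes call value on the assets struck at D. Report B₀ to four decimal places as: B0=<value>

B0=78.2033

d₁ = [ln(V₀/D) + (r + σ²/2)T] / (σ√T)
   = [ln(179.2849/81.2044) + (0.0378 + 0.5·0.4759²)·0.8160] / (0.4759·√0.8160)
   = [0.792007 + 0.123249] / 0.429893 = 2.129029
d₂ = d₁ − σ√T = 2.129029 − 0.429893 = 1.699136
N(d₁) = 0.983374,  N(d₂) = 0.955353,  e^(−rT) = 0.969626
E₀ = V₀·N(d₁) − D·e^(−rT)·N(d₂)
   = 179.2849·0.983374 − 81.2044·0.969626·0.955353 = 101.081617
B₀ = V₀ − E₀ = 179.2849 − 101.081617 = 78.203283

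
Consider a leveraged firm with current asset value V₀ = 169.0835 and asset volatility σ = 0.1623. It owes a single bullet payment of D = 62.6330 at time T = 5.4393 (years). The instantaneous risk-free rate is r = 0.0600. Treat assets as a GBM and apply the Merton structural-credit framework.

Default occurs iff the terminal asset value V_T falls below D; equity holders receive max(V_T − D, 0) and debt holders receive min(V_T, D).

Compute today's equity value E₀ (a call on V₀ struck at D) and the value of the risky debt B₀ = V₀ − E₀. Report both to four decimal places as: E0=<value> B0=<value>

E0=123.8929 B0=45.1906

d₁ = [ln(V₀/D) + (r + σ²/2)T] / (σ√T)
   = [ln(169.0835/62.6330) + (0.0600 + 0.5·0.1623²)·5.4393] / (0.1623·√5.4393)
   = [0.993100 + 0.397997] / 0.378521 = 3.675086
d₂ = d₁ − σ√T = 3.675086 − 0.378521 = 3.296565
N(d₁) = 0.999881,  N(d₂) = 0.999511,  e^(−rT) = 0.721547
E₀ = V₀·N(d₁) − D·e^(−rT)·N(d₂)
   = 169.0835·0.999881 − 62.6330·0.721547·0.999511 = 123.892872
B₀ = V₀ − E₀ = 169.0835 − 123.892872 = 45.190628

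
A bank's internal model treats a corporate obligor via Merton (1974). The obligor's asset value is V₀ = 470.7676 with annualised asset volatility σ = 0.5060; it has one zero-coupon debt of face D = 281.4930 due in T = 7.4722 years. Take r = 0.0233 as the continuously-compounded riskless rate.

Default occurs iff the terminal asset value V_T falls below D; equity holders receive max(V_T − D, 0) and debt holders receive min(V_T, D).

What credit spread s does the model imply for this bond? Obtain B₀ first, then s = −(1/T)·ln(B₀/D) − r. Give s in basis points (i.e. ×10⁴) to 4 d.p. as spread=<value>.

spread=563.5194

d₁ = [ln(V₀/D) + (r + σ²/2)T] / (σ√T)
   = [ln(470.7676/281.4930) + (0.0233 + 0.5·0.5060²)·7.4722] / (0.5060·√7.4722)
   = [0.514257 + 1.130678] / 1.383167 = 1.189252
d₂ = d₁ − σ√T = 1.189252 − 1.383167 = -0.193915
N(d₁) = 0.882830,  N(d₂) = 0.423121,  e^(−rT) = 0.840211
E₀ = V₀·N(d₁) − D·e^(−rT)·N(d₂)
   = 470.7676·0.882830 − 281.4930·0.840211·0.423121 = 315.533797
B₀ = V₀ − E₀ = 470.7676 − 315.533797 = 155.233803
spread = −(1/T)·ln(B₀/D) − r = −(1/7.4722)·ln(155.233803/281.4930) − 0.0233 = 0.05635194
in basis points: 0.05635194 × 10⁴ = 563.5194 bp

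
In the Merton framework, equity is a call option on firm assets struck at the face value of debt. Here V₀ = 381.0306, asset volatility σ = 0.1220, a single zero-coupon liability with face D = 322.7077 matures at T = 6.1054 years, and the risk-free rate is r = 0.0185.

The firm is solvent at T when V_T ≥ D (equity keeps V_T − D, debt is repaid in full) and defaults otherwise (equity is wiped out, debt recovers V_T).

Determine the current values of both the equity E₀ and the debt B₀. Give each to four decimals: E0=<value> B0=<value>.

d₁ = [ln(V₀/D) + (r + σ²/2)T] / (σ√T)
   = [ln(381.0306/322.7077) + (0.0185 + 0.5·0.1220²)·6.1054] / (0.1220·√6.1054)
   = [0.166133 + 0.158386] / 0.301451 = 1.076523
d₂ = d₁ − σ√T = 1.076523 − 0.301451 = 0.775072
N(d₁) = 0.859153,  N(d₂) = 0.780851,  e^(−rT) = 0.893195
E₀ = V₀·N(d₁) − D·e^(−rT)·N(d₂)
   = 381.0306·0.859153 − 322.7077·0.893195·0.780851 = 102.290275
B₀ = V₀ − E₀ = 381.0306 − 102.290275 = 278.740325

E0=102.2903 B0=278.7403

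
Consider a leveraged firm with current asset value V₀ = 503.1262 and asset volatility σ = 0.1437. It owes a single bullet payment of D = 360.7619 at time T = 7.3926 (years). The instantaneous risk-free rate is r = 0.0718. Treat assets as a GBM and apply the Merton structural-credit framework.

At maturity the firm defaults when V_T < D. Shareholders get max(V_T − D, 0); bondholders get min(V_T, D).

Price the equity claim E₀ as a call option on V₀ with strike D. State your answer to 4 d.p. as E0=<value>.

E0=291.5447

d₁ = [ln(V₀/D) + (r + σ²/2)T] / (σ√T)
   = [ln(503.1262/360.7619) + (0.0718 + 0.5·0.1437²)·7.3926] / (0.1437·√7.3926)
   = [0.332623 + 0.607116] / 0.390711 = 2.405204
d₂ = d₁ − σ√T = 2.405204 − 0.390711 = 2.014493
N(d₁) = 0.991918,  N(d₂) = 0.978021,  e^(−rT) = 0.588141
E₀ = V₀·N(d₁) − D·e^(−rT)·N(d₂)
   = 503.1262·0.991918 − 360.7619·0.588141·0.978021 = 291.544690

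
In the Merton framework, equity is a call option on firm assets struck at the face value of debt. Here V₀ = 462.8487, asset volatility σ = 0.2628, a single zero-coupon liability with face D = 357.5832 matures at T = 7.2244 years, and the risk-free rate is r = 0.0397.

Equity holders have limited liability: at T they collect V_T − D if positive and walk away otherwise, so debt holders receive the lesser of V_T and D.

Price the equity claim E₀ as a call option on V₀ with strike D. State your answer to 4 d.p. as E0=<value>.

E0=224.7770

d₁ = [ln(V₀/D) + (r + σ²/2)T] / (σ√T)
   = [ln(462.8487/357.5832) + (0.0397 + 0.5·0.2628²)·7.2244] / (0.2628·√7.2244)
   = [0.258032 + 0.536281] / 0.706360 = 1.124516
d₂ = d₁ − σ√T = 1.124516 − 0.706360 = 0.418156
N(d₁) = 0.869603,  N(d₂) = 0.662083,  e^(−rT) = 0.750655
E₀ = V₀·N(d₁) − D·e^(−rT)·N(d₂)
   = 462.8487·0.869603 − 357.5832·0.750655·0.662083 = 224.777006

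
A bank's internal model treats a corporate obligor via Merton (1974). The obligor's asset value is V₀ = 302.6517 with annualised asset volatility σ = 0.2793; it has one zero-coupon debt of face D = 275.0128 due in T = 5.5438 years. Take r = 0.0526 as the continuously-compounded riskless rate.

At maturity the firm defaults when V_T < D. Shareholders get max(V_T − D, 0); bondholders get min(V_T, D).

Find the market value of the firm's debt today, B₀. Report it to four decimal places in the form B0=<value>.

d₁ = [ln(V₀/D) + (r + σ²/2)T] / (σ√T)
   = [ln(302.6517/275.0128) + (0.0526 + 0.5·0.2793²)·5.5438] / (0.2793·√5.5438)
   = [0.095765 + 0.507836] / 0.657620 = 0.917857
d₂ = d₁ − σ√T = 0.917857 − 0.657620 = 0.260237
N(d₁) = 0.820653,  N(d₂) = 0.602660,  e^(−rT) = 0.747064
E₀ = V₀·N(d₁) − D·e^(−rT)·N(d₂)
   = 302.6517·0.820653 − 275.0128·0.747064·0.602660 = 124.554261
B₀ = V₀ − E₀ = 302.6517 − 124.554261 = 178.097439

B0=178.0974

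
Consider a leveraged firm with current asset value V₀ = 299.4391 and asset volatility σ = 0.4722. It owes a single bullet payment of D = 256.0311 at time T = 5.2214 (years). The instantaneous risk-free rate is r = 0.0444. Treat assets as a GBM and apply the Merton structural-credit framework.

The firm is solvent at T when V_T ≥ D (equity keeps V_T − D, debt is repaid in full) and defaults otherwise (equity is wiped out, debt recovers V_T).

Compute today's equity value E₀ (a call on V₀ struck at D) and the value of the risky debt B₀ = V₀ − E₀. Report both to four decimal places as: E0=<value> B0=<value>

E0=157.2204 B0=142.2187

d₁ = [ln(V₀/D) + (r + σ²/2)T] / (σ√T)
   = [ln(299.4391/256.0311) + (0.0444 + 0.5·0.4722²)·5.2214] / (0.4722·√5.2214)
   = [0.156612 + 0.813945] / 1.078995 = 0.899501
d₂ = d₁ − σ√T = 0.899501 − 1.078995 = -0.179494
N(d₁) = 0.815807,  N(d₂) = 0.428775,  e^(−rT) = 0.793081
E₀ = V₀·N(d₁) − D·e^(−rT)·N(d₂)
   = 299.4391·0.815807 − 256.0311·0.793081·0.428775 = 157.220357
B₀ = V₀ − E₀ = 299.4391 − 157.220357 = 142.218743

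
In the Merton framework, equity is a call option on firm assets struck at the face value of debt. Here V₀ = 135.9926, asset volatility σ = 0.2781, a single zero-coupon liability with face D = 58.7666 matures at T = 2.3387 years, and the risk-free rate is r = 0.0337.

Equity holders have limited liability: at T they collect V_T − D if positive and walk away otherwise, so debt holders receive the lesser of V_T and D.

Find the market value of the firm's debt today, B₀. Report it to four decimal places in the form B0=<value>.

B0=54.1153

d₁ = [ln(V₀/D) + (r + σ²/2)T] / (σ√T)
   = [ln(135.9926/58.7666) + (0.0337 + 0.5·0.2781²)·2.3387] / (0.2781·√2.3387)
   = [0.839027 + 0.169251] / 0.425293 = 2.370784
d₂ = d₁ − σ√T = 2.370784 − 0.425293 = 1.945491
N(d₁) = 0.991125,  N(d₂) = 0.974142,  e^(−rT) = 0.924212
E₀ = V₀·N(d₁) − D·e^(−rT)·N(d₂)
   = 135.9926·0.991125 − 58.7666·0.924212·0.974142 = 81.877280
B₀ = V₀ − E₀ = 135.9926 − 81.877280 = 54.115320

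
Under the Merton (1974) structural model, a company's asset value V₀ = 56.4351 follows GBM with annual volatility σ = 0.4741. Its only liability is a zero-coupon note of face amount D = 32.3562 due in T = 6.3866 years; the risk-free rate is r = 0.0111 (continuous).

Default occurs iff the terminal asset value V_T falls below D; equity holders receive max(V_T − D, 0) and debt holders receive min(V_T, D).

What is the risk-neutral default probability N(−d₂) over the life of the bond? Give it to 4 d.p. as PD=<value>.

d₁ = [ln(V₀/D) + (r + σ²/2)T] / (σ√T)
   = [ln(56.4351/32.3562) + (0.0111 + 0.5·0.4741²)·6.3866] / (0.4741·√6.3866)
   = [0.556286 + 0.788652] / 1.198132 = 1.122528
d₂ = d₁ − σ√T = 1.122528 − 1.198132 = -0.075604
risk-neutral PD = N(−d₂) = N(0.075604) = 0.530133

PD=0.5301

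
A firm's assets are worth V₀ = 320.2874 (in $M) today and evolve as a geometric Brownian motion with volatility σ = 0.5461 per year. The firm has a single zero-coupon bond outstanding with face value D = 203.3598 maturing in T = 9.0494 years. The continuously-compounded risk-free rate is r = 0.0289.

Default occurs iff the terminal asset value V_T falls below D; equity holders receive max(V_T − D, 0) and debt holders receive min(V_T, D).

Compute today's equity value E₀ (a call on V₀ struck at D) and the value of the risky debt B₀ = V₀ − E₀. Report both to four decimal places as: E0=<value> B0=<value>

d₁ = [ln(V₀/D) + (r + σ²/2)T] / (σ√T)
   = [ln(320.2874/203.3598) + (0.0289 + 0.5·0.5461²)·9.0494] / (0.5461·√9.0494)
   = [0.454242 + 1.610907] / 1.642790 = 1.257099
d₂ = d₁ − σ√T = 1.257099 − 1.642790 = -0.385691
N(d₁) = 0.895641,  N(d₂) = 0.349863,  e^(−rT) = 0.769875
E₀ = V₀·N(d₁) − D·e^(−rT)·N(d₂)
   = 320.2874·0.895641 − 203.3598·0.769875·0.349863 = 232.087512
B₀ = V₀ − E₀ = 320.2874 − 232.087512 = 88.199888

E0=232.0875 B0=88.1999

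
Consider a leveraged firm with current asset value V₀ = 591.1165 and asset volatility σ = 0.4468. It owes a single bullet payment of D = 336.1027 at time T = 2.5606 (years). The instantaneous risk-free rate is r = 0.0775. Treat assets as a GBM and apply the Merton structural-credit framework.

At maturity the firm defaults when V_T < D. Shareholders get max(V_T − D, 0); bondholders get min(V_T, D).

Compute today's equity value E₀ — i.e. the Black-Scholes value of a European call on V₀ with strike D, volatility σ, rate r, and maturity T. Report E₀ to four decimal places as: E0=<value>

d₁ = [ln(V₀/D) + (r + σ²/2)T] / (σ√T)
   = [ln(591.1165/336.1027) + (0.0775 + 0.5·0.4468²)·2.5606] / (0.4468·√2.5606)
   = [0.564596 + 0.454033] / 0.714964 = 1.424729
d₂ = d₁ − σ√T = 1.424729 − 0.714964 = 0.709765
N(d₁) = 0.922882,  N(d₂) = 0.761075,  e^(−rT) = 0.820004
E₀ = V₀·N(d₁) − D·e^(−rT)·N(d₂)
   = 591.1165·0.922882 − 336.1027·0.820004·0.761075 = 335.774465

E0=335.7745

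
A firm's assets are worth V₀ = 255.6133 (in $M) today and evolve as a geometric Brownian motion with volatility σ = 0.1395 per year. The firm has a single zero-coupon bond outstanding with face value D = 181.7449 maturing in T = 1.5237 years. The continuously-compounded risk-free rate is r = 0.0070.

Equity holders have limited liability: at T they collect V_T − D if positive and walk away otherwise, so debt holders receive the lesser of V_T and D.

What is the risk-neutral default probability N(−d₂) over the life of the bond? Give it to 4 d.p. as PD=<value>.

PD=0.0252

d₁ = [ln(V₀/D) + (r + σ²/2)T] / (σ√T)
   = [ln(255.6133/181.7449) + (0.0070 + 0.5·0.1395²)·1.5237] / (0.1395·√1.5237)
   = [0.341062 + 0.025492] / 0.172196 = 2.128694
d₂ = d₁ − σ√T = 2.128694 − 0.172196 = 1.956498
risk-neutral PD = N(−d₂) = N(-1.956498) = 0.025203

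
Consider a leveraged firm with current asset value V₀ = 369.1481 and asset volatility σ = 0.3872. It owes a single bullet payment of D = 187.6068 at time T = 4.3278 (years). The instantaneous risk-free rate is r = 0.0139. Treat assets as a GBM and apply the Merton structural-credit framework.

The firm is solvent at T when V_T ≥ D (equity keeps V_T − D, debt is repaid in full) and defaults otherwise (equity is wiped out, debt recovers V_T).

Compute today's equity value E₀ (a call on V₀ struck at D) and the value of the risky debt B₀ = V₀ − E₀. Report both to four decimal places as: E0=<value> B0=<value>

E0=211.6157 B0=157.5324

d₁ = [ln(V₀/D) + (r + σ²/2)T] / (σ√T)
   = [ln(369.1481/187.6068) + (0.0139 + 0.5·0.3872²)·4.3278] / (0.3872·√4.3278)
   = [0.676850 + 0.384577] / 0.805506 = 1.317713
d₂ = d₁ − σ√T = 1.317713 − 0.805506 = 0.512207
N(d₁) = 0.906200,  N(d₂) = 0.695747,  e^(−rT) = 0.941617
E₀ = V₀·N(d₁) − D·e^(−rT)·N(d₂)
   = 369.1481·0.906200 − 187.6068·0.941617·0.695747 = 211.615738
B₀ = V₀ − E₀ = 369.1481 − 211.615738 = 157.532362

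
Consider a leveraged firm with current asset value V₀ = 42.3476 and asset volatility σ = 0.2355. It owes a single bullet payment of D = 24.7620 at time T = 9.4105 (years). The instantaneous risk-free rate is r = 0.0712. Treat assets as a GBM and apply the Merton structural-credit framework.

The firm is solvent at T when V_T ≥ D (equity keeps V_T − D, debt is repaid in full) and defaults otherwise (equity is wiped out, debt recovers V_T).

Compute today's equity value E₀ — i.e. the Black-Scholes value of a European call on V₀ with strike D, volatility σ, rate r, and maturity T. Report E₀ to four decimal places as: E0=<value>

E0=29.9903

d₁ = [ln(V₀/D) + (r + σ²/2)T] / (σ√T)
   = [ln(42.3476/24.7620) + (0.0712 + 0.5·0.2355²)·9.4105] / (0.2355·√9.4105)
   = [0.536602 + 0.930982] / 0.722432 = 2.031447
d₂ = d₁ − σ√T = 2.031447 − 0.722432 = 1.309015
N(d₁) = 0.978895,  N(d₂) = 0.904735,  e^(−rT) = 0.511694
E₀ = V₀·N(d₁) − D·e^(−rT)·N(d₂)
   = 42.3476·0.978895 − 24.7620·0.511694·0.904735 = 29.990342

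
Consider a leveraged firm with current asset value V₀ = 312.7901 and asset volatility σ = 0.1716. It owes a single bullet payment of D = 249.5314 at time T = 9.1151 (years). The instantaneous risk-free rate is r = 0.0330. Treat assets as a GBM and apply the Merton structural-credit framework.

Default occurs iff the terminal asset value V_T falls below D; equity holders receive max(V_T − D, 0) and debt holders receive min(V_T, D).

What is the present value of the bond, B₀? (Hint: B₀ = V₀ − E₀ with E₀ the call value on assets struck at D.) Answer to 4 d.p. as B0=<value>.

d₁ = [ln(V₀/D) + (r + σ²/2)T] / (σ√T)
   = [ln(312.7901/249.5314) + (0.0330 + 0.5·0.1716²)·9.1151] / (0.1716·√9.1151)
   = [0.225948 + 0.435002] / 0.518081 = 1.275765
d₂ = d₁ − σ√T = 1.275765 − 0.518081 = 0.757684
N(d₁) = 0.898981,  N(d₂) = 0.775680,  e^(−rT) = 0.740227
E₀ = V₀·N(d₁) − D·e^(−rT)·N(d₂)
   = 312.7901·0.898981 − 249.5314·0.740227·0.775680 = 137.916530
B₀ = V₀ − E₀ = 312.7901 − 137.916530 = 174.873570

B0=174.8736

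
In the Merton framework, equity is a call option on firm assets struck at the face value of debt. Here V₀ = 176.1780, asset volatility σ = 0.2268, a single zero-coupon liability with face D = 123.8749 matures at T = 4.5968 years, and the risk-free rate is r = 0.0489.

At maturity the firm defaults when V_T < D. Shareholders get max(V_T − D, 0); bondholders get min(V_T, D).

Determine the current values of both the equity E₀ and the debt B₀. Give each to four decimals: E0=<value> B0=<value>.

d₁ = [ln(V₀/D) + (r + σ²/2)T] / (σ√T)
   = [ln(176.1780/123.8749) + (0.0489 + 0.5·0.2268²)·4.5968] / (0.2268·√4.5968)
   = [0.352223 + 0.343009] / 0.486263 = 1.429746
d₂ = d₁ − σ√T = 1.429746 − 0.486263 = 0.943483
N(d₁) = 0.923605,  N(d₂) = 0.827283,  e^(−rT) = 0.798689
E₀ = V₀·N(d₁) − D·e^(−rT)·N(d₂)
   = 176.1780·0.923605 − 123.8749·0.798689·0.827283 = 80.869534
B₀ = V₀ − E₀ = 176.1780 − 80.869534 = 95.308466

E0=80.8695 B0=95.3085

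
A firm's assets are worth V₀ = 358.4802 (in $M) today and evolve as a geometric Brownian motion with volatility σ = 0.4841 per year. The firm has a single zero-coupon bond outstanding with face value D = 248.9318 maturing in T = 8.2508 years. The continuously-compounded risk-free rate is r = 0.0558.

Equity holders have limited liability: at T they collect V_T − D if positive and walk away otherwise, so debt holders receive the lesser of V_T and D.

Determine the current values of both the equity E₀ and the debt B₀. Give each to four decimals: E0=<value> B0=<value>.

d₁ = [ln(V₀/D) + (r + σ²/2)T] / (σ√T)
   = [ln(358.4802/248.9318) + (0.0558 + 0.5·0.4841²)·8.2508] / (0.4841·√8.2508)
   = [0.364694 + 1.427194] / 1.390539 = 1.288629
d₂ = d₁ − σ√T = 1.288629 − 1.390539 = -0.101910
N(d₁) = 0.901236,  N(d₂) = 0.459414,  e^(−rT) = 0.631035
E₀ = V₀·N(d₁) − D·e^(−rT)·N(d₂)
   = 358.4802·0.901236 − 248.9318·0.631035·0.459414 = 250.908552
B₀ = V₀ − E₀ = 358.4802 − 250.908552 = 107.571648

E0=250.9086 B0=107.5716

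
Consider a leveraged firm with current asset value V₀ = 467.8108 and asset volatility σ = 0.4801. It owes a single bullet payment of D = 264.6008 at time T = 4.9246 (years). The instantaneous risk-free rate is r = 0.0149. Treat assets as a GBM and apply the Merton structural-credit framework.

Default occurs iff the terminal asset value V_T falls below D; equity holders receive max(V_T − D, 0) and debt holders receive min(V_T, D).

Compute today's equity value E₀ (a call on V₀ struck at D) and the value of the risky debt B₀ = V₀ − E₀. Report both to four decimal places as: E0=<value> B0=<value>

E0=278.0824 B0=189.7284

d₁ = [ln(V₀/D) + (r + σ²/2)T] / (σ√T)
   = [ln(467.8108/264.6008) + (0.0149 + 0.5·0.4801²)·4.9246] / (0.4801·√4.9246)
   = [0.569842 + 0.640927] / 1.065411 = 1.136433
d₂ = d₁ − σ√T = 1.136433 − 1.065411 = 0.071022
N(d₁) = 0.872112,  N(d₂) = 0.528310,  e^(−rT) = 0.929251
E₀ = V₀·N(d₁) − D·e^(−rT)·N(d₂)
   = 467.8108·0.872112 − 264.6008·0.929251·0.528310 = 278.082449
B₀ = V₀ − E₀ = 467.8108 − 278.082449 = 189.728351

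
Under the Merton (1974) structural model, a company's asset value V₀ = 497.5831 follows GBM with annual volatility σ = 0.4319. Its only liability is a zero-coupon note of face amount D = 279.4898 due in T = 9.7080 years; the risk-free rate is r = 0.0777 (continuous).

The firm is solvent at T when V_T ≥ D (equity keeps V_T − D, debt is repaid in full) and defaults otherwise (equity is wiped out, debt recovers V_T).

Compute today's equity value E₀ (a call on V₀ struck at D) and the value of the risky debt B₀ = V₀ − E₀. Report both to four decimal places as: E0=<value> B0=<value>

E0=391.5296 B0=106.0535

d₁ = [ln(V₀/D) + (r + σ²/2)T] / (σ√T)
   = [ln(497.5831/279.4898) + (0.0777 + 0.5·0.4319²)·9.7080] / (0.4319·√9.7080)
   = [0.576797 + 1.659765] / 1.345699 = 1.662007
d₂ = d₁ − σ√T = 1.662007 − 1.345699 = 0.316307
N(d₁) = 0.951744,  N(d₂) = 0.624115,  e^(−rT) = 0.470334
E₀ = V₀·N(d₁) − D·e^(−rT)·N(d₂)
   = 497.5831·0.951744 − 279.4898·0.470334·0.624115 = 391.529643
B₀ = V₀ − E₀ = 497.5831 − 391.529643 = 106.053457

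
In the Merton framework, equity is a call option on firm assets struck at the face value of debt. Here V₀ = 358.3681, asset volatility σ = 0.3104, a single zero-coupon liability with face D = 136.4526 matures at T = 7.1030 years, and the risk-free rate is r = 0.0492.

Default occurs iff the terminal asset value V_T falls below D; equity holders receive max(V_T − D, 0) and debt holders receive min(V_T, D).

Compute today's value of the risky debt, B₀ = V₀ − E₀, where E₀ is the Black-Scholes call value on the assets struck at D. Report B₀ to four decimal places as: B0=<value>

d₁ = [ln(V₀/D) + (r + σ²/2)T] / (σ√T)
   = [ln(358.3681/136.4526) + (0.0492 + 0.5·0.3104²)·7.1030] / (0.3104·√7.1030)
   = [0.965583 + 0.691648] / 0.827261 = 2.003275
d₂ = d₁ − σ√T = 2.003275 − 0.827261 = 1.176014
N(d₁) = 0.977426,  N(d₂) = 0.880205,  e^(−rT) = 0.705063
E₀ = V₀·N(d₁) − D·e^(−rT)·N(d₂)
   = 358.3681·0.977426 − 136.4526·0.705063·0.880205 = 265.595782
B₀ = V₀ − E₀ = 358.3681 − 265.595782 = 92.772318

B0=92.7723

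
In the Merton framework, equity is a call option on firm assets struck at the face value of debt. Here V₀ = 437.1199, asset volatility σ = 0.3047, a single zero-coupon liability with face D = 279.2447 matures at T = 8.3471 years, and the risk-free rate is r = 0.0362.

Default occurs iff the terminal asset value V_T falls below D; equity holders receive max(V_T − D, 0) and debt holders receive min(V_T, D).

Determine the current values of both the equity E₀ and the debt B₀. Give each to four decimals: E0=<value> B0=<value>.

d₁ = [ln(V₀/D) + (r + σ²/2)T] / (σ√T)
   = [ln(437.1199/279.2447) + (0.0362 + 0.5·0.3047²)·8.3471] / (0.3047·√8.3471)
   = [0.448119 + 0.689646] / 0.880319 = 1.292446
d₂ = d₁ − σ√T = 1.292446 − 0.880319 = 0.412127
N(d₁) = 0.901899,  N(d₂) = 0.659877,  e^(−rT) = 0.739216
E₀ = V₀·N(d₁) − D·e^(−rT)·N(d₂)
   = 437.1199·0.901899 − 279.2447·0.739216·0.659877 = 258.024662
B₀ = V₀ − E₀ = 437.1199 − 258.024662 = 179.095238

E0=258.0247 B0=179.0952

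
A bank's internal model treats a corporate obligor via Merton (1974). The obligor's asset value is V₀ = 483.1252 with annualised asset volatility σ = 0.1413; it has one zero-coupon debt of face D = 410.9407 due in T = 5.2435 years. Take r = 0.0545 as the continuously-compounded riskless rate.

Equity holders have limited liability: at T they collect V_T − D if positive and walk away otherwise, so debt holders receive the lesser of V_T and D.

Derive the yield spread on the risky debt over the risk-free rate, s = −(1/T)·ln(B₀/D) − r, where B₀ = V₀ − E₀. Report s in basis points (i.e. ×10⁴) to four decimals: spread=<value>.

d₁ = [ln(V₀/D) + (r + σ²/2)T] / (σ√T)
   = [ln(483.1252/410.9407) + (0.0545 + 0.5·0.1413²)·5.2435] / (0.1413·√5.2435)
   = [0.161827 + 0.338116] / 0.323558 = 1.545139
d₂ = d₁ − σ√T = 1.545139 − 0.323558 = 1.221580
N(d₁) = 0.938844,  N(d₂) = 0.889067,  e^(−rT) = 0.751435
E₀ = V₀·N(d₁) − D·e^(−rT)·N(d₂)
   = 483.1252·0.938844 − 410.9407·0.751435·0.889067 = 179.039492
B₀ = V₀ − E₀ = 483.1252 − 179.039492 = 304.085708
spread = −(1/T)·ln(B₀/D) − r = −(1/5.2435)·ln(304.085708/410.9407) − 0.0545 = 0.00293098
in basis points: 0.00293098 × 10⁴ = 29.3098 bp

spread=29.3098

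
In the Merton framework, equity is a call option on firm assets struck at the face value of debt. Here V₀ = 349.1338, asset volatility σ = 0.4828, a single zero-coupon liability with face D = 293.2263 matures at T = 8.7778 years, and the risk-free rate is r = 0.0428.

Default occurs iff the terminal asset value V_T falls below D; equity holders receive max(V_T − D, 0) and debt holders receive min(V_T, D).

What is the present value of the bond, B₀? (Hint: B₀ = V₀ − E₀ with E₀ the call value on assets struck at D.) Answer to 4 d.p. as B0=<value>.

B0=121.9906

d₁ = [ln(V₀/D) + (r + σ²/2)T] / (σ√T)
   = [ln(349.1338/293.2263) + (0.0428 + 0.5·0.4828²)·8.7778] / (0.4828·√8.7778)
   = [0.174511 + 1.398724] / 1.430409 = 1.099850
d₂ = d₁ − σ√T = 1.099850 − 1.430409 = -0.330559
N(d₁) = 0.864301,  N(d₂) = 0.370489,  e^(−rT) = 0.686815
E₀ = V₀·N(d₁) − D·e^(−rT)·N(d₂)
   = 349.1338·0.864301 − 293.2263·0.686815·0.370489 = 227.143150
B₀ = V₀ − E₀ = 349.1338 − 227.143150 = 121.990650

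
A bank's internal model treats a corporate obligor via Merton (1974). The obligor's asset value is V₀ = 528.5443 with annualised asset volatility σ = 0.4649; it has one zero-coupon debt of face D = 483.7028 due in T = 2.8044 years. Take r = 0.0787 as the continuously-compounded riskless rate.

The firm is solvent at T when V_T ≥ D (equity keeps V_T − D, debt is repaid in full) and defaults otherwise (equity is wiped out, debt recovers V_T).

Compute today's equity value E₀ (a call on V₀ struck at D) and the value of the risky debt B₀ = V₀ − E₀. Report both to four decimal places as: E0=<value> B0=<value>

E0=219.3057 B0=309.2386

d₁ = [ln(V₀/D) + (r + σ²/2)T] / (σ√T)
   = [ln(528.5443/483.7028) + (0.0787 + 0.5·0.4649²)·2.8044] / (0.4649·√2.8044)
   = [0.088656 + 0.523767] / 0.778537 = 0.786632
d₂ = d₁ − σ√T = 0.786632 − 0.778537 = 0.008095
N(d₁) = 0.784251,  N(d₂) = 0.503229,  e^(−rT) = 0.801952
E₀ = V₀·N(d₁) − D·e^(−rT)·N(d₂)
   = 528.5443·0.784251 − 483.7028·0.801952·0.503229 = 219.305682
B₀ = V₀ − E₀ = 528.5443 − 219.305682 = 309.238618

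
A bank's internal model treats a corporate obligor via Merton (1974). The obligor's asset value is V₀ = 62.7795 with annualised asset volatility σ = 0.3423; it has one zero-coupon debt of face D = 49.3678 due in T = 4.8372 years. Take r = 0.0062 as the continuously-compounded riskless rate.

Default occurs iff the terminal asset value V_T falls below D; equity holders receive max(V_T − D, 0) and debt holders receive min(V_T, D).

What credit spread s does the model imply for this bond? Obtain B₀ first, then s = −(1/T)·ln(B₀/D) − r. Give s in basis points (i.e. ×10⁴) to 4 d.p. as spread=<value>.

spread=472.1797

d₁ = [ln(V₀/D) + (r + σ²/2)T] / (σ√T)
   = [ln(62.7795/49.3678) + (0.0062 + 0.5·0.3423²)·4.8372] / (0.3423·√4.8372)
   = [0.240330 + 0.313376] / 0.752842 = 0.735488
d₂ = d₁ − σ√T = 0.735488 − 0.752842 = -0.017354
N(d₁) = 0.768979,  N(d₂) = 0.493077,  e^(−rT) = 0.970455
E₀ = V₀·N(d₁) − D·e^(−rT)·N(d₂)
   = 62.7795·0.768979 − 49.3678·0.970455·0.493077 = 24.653175
B₀ = V₀ − E₀ = 62.7795 − 24.653175 = 38.126325
spread = −(1/T)·ln(B₀/D) − r = −(1/4.8372)·ln(38.126325/49.3678) − 0.0062 = 0.04721797
in basis points: 0.04721797 × 10⁴ = 472.1797 bp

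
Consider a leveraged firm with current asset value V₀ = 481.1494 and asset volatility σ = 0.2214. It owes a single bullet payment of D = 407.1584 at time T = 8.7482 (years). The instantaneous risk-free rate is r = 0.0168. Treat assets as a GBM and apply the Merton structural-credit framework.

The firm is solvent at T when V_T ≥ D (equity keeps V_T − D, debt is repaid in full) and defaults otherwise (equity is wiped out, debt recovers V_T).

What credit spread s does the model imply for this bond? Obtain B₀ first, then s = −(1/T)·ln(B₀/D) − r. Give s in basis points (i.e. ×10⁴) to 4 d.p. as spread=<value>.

spread=188.8830

d₁ = [ln(V₀/D) + (r + σ²/2)T] / (σ√T)
   = [ln(481.1494/407.1584) + (0.0168 + 0.5·0.2214²)·8.7482] / (0.2214·√8.7482)
   = [0.166976 + 0.361379] / 0.654843 = 0.806842
d₂ = d₁ − σ√T = 0.806842 − 0.654843 = 0.152000
N(d₁) = 0.790121,  N(d₂) = 0.560406,  e^(−rT) = 0.863320
E₀ = V₀·N(d₁) − D·e^(−rT)·N(d₂)
   = 481.1494·0.790121 − 407.1584·0.863320·0.560406 = 183.179061
B₀ = V₀ − E₀ = 481.1494 − 183.179061 = 297.970339
spread = −(1/T)·ln(B₀/D) − r = −(1/8.7482)·ln(297.970339/407.1584) − 0.0168 = 0.01888830
in basis points: 0.01888830 × 10⁴ = 188.8830 bp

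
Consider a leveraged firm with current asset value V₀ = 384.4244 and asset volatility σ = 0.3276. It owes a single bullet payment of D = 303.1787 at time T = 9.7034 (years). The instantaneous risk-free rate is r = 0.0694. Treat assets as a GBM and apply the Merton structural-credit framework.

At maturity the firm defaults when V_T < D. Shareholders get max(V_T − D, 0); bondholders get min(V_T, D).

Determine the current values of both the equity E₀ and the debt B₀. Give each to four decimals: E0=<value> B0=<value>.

d₁ = [ln(V₀/D) + (r + σ²/2)T] / (σ√T)
   = [ln(384.4244/303.1787) + (0.0694 + 0.5·0.3276²)·9.7034] / (0.3276·√9.7034)
   = [0.237425 + 1.194109] / 1.020483 = 1.402800
d₂ = d₁ − σ√T = 1.402800 − 1.020483 = 0.382317
N(d₁) = 0.919662,  N(d₂) = 0.648887,  e^(−rT) = 0.509964
E₀ = V₀·N(d₁) − D·e^(−rT)·N(d₂)
   = 384.4244·0.919662 − 303.1787·0.509964·0.648887 = 253.215968
B₀ = V₀ − E₀ = 384.4244 − 253.215968 = 131.208432

E0=253.2160 B0=131.2084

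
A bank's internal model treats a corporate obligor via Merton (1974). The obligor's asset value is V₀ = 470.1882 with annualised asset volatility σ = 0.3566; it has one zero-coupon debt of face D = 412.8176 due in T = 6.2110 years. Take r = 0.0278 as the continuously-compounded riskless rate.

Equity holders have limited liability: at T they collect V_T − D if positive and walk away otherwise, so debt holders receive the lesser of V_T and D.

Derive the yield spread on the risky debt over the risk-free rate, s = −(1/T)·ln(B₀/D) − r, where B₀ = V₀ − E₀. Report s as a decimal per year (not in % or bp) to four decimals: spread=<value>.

d₁ = [ln(V₀/D) + (r + σ²/2)T] / (σ√T)
   = [ln(470.1882/412.8176) + (0.0278 + 0.5·0.3566²)·6.2110] / (0.3566·√6.2110)
   = [0.130127 + 0.567572] / 0.888714 = 0.785066
d₂ = d₁ − σ√T = 0.785066 − 0.888714 = -0.103648
N(d₁) = 0.783793,  N(d₂) = 0.458724,  e^(−rT) = 0.841419
E₀ = V₀·N(d₁) − D·e^(−rT)·N(d₂)
   = 470.1882·0.783793 − 412.8176·0.841419·0.458724 = 209.190999
B₀ = V₀ − E₀ = 470.1882 − 209.190999 = 260.997201
spread = −(1/T)·ln(B₀/D) − r = −(1/6.2110)·ln(260.997201/412.8176) − 0.0278 = 0.04602002

spread=0.0460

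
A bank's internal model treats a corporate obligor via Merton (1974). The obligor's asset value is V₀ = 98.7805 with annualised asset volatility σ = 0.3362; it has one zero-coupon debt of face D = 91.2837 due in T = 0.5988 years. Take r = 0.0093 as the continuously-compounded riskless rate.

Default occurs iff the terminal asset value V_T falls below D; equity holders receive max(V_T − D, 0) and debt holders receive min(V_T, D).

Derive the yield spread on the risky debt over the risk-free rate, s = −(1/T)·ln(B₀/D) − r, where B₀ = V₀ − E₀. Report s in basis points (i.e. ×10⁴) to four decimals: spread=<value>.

spread=1204.5433

d₁ = [ln(V₀/D) + (r + σ²/2)T] / (σ√T)
   = [ln(98.7805/91.2837) + (0.0093 + 0.5·0.3362²)·0.5988] / (0.3362·√0.5988)
   = [0.078928 + 0.039410] / 0.260159 = 0.454869
d₂ = d₁ − σ√T = 0.454869 − 0.260159 = 0.194710
N(d₁) = 0.675398,  N(d₂) = 0.577190,  e^(−rT) = 0.994447
E₀ = V₀·N(d₁) − D·e^(−rT)·N(d₂)
   = 98.7805·0.675398 − 91.2837·0.994447·0.577190 = 14.320728
B₀ = V₀ − E₀ = 98.7805 − 14.320728 = 84.459772
spread = −(1/T)·ln(B₀/D) − r = −(1/0.5988)·ln(84.459772/91.2837) − 0.0093 = 0.12045433
in basis points: 0.12045433 × 10⁴ = 1204.5433 bp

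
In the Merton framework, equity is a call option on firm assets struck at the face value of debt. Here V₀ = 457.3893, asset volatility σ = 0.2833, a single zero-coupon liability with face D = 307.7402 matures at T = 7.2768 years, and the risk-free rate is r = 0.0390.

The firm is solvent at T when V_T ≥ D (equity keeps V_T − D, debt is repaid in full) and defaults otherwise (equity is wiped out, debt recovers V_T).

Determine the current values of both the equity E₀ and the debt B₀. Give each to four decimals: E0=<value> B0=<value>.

E0=250.0307 B0=207.3586

d₁ = [ln(V₀/D) + (r + σ²/2)T] / (σ√T)
   = [ln(457.3893/307.7402) + (0.0390 + 0.5·0.2833²)·7.2768] / (0.2833·√7.2768)
   = [0.396279 + 0.575809] / 0.764217 = 1.272005
d₂ = d₁ − σ√T = 1.272005 − 0.764217 = 0.507788
N(d₁) = 0.898314,  N(d₂) = 0.694199,  e^(−rT) = 0.752921
E₀ = V₀·N(d₁) − D·e^(−rT)·N(d₂)
   = 457.3893·0.898314 − 307.7402·0.752921·0.694199 = 250.030690
B₀ = V₀ − E₀ = 457.3893 − 250.030690 = 207.358610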